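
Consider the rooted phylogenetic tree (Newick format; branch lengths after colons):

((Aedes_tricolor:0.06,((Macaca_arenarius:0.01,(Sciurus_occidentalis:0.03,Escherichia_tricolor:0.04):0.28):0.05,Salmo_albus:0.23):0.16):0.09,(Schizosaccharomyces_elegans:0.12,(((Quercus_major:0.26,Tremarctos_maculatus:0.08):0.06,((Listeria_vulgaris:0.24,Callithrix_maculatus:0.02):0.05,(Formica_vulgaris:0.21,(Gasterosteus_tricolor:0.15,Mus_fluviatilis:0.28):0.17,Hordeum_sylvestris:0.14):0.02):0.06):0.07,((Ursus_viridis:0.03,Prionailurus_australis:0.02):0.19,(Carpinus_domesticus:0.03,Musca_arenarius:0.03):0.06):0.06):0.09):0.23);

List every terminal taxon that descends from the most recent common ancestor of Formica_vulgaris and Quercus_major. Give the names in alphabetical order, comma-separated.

Callithrix_maculatus, Formica_vulgaris, Gasterosteus_tricolor, Hordeum_sylvestris, Listeria_vulgaris, Mus_fluviatilis, Quercus_major, Tremarctos_maculatus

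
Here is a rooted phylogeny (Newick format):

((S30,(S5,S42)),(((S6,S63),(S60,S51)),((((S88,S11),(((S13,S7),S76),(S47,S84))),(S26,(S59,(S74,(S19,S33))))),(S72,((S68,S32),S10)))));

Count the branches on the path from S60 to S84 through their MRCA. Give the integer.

9

The MRCA of S60 and S84 is the node subtending (((S6,S63),(S60,S51)),((((S88,S11),(((S13,S7),S76),(S47,S84))),(S26,(S59,(S74,(S19,S33))))),(S72,((S68,S32),S10)))).
From S60 up to that node: 3 branches. From S84 up to the same node: 6 branches. Total: 3 + 6 = 9.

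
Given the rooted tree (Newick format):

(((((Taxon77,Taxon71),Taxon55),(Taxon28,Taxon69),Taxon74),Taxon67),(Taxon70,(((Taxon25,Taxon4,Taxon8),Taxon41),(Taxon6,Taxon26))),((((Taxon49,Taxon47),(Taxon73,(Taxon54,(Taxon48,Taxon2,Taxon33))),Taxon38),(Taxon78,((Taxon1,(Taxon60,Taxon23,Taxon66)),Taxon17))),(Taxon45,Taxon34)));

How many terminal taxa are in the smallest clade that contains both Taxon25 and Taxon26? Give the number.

The MRCA of Taxon25 and Taxon26 is the node subtending (((Taxon25,Taxon4,Taxon8),Taxon41),(Taxon6,Taxon26)).
That clade contains 6 terminal taxa: Taxon25, Taxon26, Taxon4, Taxon41, Taxon6, Taxon8.

6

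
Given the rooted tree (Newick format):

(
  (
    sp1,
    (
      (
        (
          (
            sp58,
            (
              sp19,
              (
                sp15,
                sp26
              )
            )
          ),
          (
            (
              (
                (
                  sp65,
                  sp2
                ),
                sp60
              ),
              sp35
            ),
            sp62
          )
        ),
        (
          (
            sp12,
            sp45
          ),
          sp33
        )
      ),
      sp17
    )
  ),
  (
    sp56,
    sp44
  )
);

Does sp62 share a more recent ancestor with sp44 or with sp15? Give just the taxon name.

The MRCA of sp62 and sp15 subtends ((sp58,(sp19,(sp15,sp26))),((((sp65,sp2),sp60),sp35),sp62)) (9 taxa).
The MRCA of sp62 and sp44 is the root, subtending the entire tree (16 taxa).
The first is nested inside the second, so sp62 shares a more recent common ancestor with sp15.

sp15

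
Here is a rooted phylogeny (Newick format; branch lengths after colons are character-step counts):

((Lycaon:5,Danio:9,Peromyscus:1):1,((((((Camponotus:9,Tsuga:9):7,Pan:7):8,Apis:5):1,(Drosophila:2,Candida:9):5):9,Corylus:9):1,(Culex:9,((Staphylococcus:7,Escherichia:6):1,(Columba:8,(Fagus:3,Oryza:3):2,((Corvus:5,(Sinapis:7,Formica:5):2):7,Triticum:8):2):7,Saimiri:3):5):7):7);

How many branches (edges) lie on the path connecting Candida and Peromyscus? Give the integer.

The MRCA of Candida and Peromyscus is the root of the tree.
From Candida up to that node: 5 branches. From Peromyscus up to the same node: 2 branches. Total: 5 + 2 = 7.

7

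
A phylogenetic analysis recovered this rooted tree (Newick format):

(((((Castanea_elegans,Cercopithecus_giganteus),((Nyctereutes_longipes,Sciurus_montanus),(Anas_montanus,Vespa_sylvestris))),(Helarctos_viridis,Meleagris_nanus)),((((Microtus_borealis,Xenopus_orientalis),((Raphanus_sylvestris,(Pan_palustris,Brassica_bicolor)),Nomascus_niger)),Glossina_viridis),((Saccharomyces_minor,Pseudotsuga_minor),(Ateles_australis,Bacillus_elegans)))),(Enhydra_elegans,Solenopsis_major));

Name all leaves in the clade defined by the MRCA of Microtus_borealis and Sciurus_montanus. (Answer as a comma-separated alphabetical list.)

Anas_montanus, Ateles_australis, Bacillus_elegans, Brassica_bicolor, Castanea_elegans, Cercopithecus_giganteus, Glossina_viridis, Helarctos_viridis, Meleagris_nanus, Microtus_borealis, Nomascus_niger, Nyctereutes_longipes, Pan_palustris, Pseudotsuga_minor, Raphanus_sylvestris, Saccharomyces_minor, Sciurus_montanus, Vespa_sylvestris, Xenopus_orientalis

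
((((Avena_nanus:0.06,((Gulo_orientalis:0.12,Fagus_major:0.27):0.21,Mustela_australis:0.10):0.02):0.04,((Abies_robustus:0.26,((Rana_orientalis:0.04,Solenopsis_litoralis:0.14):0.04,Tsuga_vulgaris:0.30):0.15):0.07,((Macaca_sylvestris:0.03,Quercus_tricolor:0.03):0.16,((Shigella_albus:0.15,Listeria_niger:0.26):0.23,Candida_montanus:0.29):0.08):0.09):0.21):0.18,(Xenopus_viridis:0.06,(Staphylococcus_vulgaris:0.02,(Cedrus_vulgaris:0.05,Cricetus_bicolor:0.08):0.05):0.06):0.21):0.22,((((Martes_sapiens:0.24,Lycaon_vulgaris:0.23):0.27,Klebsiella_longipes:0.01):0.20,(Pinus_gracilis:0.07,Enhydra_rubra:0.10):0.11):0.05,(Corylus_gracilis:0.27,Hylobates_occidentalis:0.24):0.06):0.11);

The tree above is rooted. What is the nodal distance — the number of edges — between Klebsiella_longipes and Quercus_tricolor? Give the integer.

10

The MRCA of Klebsiella_longipes and Quercus_tricolor is the root of the tree.
From Klebsiella_longipes up to that node: 4 branches. From Quercus_tricolor up to the same node: 6 branches. Total: 4 + 6 = 10.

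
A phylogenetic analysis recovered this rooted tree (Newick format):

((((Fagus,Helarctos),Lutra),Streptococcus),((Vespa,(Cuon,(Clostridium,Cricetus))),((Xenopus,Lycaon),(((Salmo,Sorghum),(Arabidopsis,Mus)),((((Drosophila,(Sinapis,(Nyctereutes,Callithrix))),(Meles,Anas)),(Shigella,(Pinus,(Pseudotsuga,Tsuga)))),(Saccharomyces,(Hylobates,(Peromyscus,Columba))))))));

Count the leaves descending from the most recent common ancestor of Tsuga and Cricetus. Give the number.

The MRCA of Tsuga and Cricetus is the node subtending ((Vespa,(Cuon,(Clostridium,Cricetus))),((Xenopus,Lycaon),(((Salmo,Sorghum),(Arabidopsis,Mus)),((((Drosophila,(Sinapis,(Nyctereutes,Callithrix))),(Meles,Anas)),(Shigella,(Pinus,(Pseudotsuga,Tsuga)))),(Saccharomyces,(Hylobates,(Peromyscus,Columba))))))).
That clade contains 24 terminal taxa: Anas, Arabidopsis, Callithrix, Clostridium, Columba, Cricetus, Cuon, Drosophila, Hylobates, Lycaon, Meles, Mus, Nyctereutes, Peromyscus, Pinus, Pseudotsuga, Saccharomyces, Salmo, Shigella, Sinapis, Sorghum, Tsuga, Vespa, Xenopus.

24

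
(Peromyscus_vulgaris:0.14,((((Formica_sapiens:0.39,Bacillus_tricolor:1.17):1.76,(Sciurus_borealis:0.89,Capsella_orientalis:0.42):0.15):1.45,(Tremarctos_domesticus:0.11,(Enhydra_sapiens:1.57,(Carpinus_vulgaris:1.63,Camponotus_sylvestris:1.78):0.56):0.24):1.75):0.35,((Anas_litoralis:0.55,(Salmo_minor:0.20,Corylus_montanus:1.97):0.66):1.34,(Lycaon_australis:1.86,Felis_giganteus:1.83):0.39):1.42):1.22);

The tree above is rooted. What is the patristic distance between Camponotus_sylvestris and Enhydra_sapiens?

The path runs Camponotus_sylvestris → … → MRCA → … → Enhydra_sapiens; the MRCA is the node subtending (Enhydra_sapiens,(Carpinus_vulgaris,Camponotus_sylvestris)).
Branch lengths along that path: 1.78 + 0.56 + 1.57 = 3.91.

3.91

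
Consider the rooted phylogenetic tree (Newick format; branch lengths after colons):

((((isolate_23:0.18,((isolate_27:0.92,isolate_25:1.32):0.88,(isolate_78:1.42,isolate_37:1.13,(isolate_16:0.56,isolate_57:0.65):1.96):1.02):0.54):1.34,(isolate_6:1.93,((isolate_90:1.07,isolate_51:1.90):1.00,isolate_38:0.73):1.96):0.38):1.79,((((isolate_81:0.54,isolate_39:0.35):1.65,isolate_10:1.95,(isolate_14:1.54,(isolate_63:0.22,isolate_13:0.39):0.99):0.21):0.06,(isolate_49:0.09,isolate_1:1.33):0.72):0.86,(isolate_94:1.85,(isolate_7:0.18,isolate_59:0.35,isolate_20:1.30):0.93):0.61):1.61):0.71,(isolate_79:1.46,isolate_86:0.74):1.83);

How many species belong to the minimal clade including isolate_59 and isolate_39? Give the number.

The MRCA of isolate_59 and isolate_39 is the node subtending ((((isolate_81,isolate_39),isolate_10,(isolate_14,(isolate_63,isolate_13))),(isolate_49,isolate_1)),(isolate_94,(isolate_7,isolate_59,isolate_20))).
That clade contains 12 terminal taxa: isolate_1, isolate_10, isolate_13, isolate_14, isolate_20, isolate_39, isolate_49, isolate_59, isolate_63, isolate_7, isolate_81, isolate_94.

12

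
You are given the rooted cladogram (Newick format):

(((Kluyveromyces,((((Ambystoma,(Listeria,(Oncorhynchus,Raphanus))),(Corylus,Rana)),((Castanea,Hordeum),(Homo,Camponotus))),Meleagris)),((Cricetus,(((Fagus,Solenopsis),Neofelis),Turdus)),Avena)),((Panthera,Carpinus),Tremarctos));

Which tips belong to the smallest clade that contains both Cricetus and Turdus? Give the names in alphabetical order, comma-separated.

Cricetus, Fagus, Neofelis, Solenopsis, Turdus

Tracing Cricetus: it sits inside (Cricetus,(((Fagus,Solenopsis),Neofelis),Turdus)).
Tracing Turdus: it sits inside (((Fagus,Solenopsis),Neofelis),Turdus).
The smallest clade enclosing both is (Cricetus,(((Fagus,Solenopsis),Neofelis),Turdus)); the answer is its 5 terminal taxa in alphabetical order.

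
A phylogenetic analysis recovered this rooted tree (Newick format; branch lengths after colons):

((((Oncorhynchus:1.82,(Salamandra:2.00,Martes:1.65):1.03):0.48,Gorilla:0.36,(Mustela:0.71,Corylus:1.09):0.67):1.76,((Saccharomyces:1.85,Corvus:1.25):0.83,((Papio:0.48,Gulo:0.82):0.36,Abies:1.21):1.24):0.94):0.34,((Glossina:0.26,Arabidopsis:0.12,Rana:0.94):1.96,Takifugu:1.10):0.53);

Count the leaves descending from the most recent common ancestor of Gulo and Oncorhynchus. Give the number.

The MRCA of Gulo and Oncorhynchus is the node subtending (((Oncorhynchus,(Salamandra,Martes)),Gorilla,(Mustela,Corylus)),((Saccharomyces,Corvus),((Papio,Gulo),Abies))).
That clade contains 11 terminal taxa: Abies, Corvus, Corylus, Gorilla, Gulo, Martes, Mustela, Oncorhynchus, Papio, Saccharomyces, Salamandra.

11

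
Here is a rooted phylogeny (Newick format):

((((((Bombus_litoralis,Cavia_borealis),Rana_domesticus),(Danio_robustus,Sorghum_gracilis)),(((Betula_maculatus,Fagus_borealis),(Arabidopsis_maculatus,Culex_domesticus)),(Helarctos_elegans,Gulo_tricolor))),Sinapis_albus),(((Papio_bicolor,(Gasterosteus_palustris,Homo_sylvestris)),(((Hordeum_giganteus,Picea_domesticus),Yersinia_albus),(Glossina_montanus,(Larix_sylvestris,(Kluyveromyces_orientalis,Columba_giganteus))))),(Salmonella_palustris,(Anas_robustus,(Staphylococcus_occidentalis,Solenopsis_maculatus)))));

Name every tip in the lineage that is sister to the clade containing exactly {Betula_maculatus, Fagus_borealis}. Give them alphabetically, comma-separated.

Arabidopsis_maculatus, Culex_domesticus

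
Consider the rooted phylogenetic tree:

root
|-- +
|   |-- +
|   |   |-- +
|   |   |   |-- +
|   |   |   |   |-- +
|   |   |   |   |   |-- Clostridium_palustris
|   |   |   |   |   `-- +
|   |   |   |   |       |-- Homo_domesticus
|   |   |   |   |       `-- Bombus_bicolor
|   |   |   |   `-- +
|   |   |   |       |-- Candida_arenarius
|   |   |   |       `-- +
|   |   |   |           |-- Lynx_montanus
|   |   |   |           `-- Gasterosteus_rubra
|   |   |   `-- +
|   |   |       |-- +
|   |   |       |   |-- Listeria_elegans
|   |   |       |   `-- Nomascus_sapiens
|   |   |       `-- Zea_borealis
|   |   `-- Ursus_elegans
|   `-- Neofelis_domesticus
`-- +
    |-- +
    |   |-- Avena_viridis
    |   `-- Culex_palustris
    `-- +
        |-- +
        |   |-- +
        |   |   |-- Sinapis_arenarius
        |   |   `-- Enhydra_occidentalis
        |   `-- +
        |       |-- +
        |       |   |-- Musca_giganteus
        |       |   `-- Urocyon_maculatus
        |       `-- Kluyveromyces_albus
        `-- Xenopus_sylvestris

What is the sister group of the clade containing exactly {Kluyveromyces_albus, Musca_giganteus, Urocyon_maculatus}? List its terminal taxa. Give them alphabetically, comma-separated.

Enhydra_occidentalis, Sinapis_arenarius

The clade containing exactly {Kluyveromyces_albus, Musca_giganteus, Urocyon_maculatus} attaches to the tree at the node subtending ((Sinapis_arenarius,Enhydra_occidentalis),((Musca_giganteus,Urocyon_maculatus),Kluyveromyces_albus)).
The other lineage descending from that same node — the sister group — is (Sinapis_arenarius,Enhydra_occidentalis); its 2 tips in alphabetical order are the answer.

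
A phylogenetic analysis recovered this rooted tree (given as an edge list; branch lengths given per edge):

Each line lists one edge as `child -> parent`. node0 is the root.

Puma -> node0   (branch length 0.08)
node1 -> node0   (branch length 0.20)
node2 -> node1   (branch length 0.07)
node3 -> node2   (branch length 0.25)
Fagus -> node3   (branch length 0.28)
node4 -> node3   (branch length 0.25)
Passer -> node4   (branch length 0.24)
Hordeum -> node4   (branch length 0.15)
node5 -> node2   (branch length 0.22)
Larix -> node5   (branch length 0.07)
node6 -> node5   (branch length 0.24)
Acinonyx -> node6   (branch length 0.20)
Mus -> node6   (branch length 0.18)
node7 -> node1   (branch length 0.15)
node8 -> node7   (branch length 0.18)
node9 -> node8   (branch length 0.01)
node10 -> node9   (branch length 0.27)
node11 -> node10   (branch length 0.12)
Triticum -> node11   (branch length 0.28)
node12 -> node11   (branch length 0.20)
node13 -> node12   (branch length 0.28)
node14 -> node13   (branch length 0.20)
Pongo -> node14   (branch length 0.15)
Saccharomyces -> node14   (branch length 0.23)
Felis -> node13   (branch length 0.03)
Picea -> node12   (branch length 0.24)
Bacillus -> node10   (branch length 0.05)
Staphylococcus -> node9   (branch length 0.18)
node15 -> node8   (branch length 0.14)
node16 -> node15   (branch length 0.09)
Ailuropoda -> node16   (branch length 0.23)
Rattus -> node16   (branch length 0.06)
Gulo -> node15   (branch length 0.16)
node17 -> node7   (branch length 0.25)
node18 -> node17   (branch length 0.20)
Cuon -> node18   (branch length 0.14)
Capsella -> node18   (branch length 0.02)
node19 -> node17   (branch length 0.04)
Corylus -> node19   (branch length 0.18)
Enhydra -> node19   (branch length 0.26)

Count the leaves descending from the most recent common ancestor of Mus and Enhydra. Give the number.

20

The MRCA of Mus and Enhydra is the node subtending (((Fagus,(Passer,Hordeum)),(Larix,(Acinonyx,Mus))),(((((Triticum,(((Pongo,Saccharomyces),Felis),Picea)),Bacillus),Staphylococcus),((Ailuropoda,Rattus),Gulo)),((Cuon,Capsella),(Corylus,Enhydra)))).
That clade contains 20 terminal taxa: Acinonyx, Ailuropoda, Bacillus, Capsella, Corylus, Cuon, Enhydra, Fagus, Felis, Gulo, Hordeum, Larix, Mus, Passer, Picea, Pongo, Rattus, Saccharomyces, Staphylococcus, Triticum.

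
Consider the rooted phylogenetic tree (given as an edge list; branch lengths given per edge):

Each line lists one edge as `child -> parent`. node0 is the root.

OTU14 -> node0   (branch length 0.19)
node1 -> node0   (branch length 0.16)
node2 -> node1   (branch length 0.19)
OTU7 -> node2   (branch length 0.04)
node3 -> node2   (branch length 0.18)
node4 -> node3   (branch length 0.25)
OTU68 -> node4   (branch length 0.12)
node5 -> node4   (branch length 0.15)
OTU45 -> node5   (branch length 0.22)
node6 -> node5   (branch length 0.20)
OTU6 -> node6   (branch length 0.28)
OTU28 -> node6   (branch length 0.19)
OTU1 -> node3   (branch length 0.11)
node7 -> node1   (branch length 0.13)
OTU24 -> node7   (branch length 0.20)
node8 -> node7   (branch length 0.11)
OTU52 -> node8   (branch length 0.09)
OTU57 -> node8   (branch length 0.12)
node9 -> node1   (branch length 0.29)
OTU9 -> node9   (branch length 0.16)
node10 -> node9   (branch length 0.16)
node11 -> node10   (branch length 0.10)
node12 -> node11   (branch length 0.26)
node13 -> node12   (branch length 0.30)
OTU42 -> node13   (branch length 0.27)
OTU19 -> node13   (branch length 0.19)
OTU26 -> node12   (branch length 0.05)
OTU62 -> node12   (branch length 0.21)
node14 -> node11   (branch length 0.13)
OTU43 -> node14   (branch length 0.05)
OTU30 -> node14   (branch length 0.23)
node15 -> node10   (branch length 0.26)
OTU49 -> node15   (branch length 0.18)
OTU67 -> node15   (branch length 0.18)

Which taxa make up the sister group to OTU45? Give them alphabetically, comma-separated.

OTU28, OTU6

OTU45 attaches to the tree at the node subtending (OTU45,(OTU6,OTU28)).
The other lineage descending from that same node — the sister group — is (OTU6,OTU28); its 2 tips in alphabetical order are the answer.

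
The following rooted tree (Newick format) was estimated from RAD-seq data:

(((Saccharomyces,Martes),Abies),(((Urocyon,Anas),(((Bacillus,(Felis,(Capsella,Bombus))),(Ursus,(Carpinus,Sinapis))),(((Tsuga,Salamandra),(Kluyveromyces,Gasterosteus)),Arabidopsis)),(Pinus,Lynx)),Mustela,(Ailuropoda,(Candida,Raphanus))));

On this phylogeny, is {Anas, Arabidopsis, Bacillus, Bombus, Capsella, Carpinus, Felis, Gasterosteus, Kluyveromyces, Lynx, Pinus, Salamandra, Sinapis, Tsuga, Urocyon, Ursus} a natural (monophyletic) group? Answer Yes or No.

The most recent common ancestor of these taxa subtends ((Urocyon,Anas),(((Bacillus,(Felis,(Capsella,Bombus))),(Ursus,(Carpinus,Sinapis))),(((Tsuga,Salamandra),(Kluyveromyces,Gasterosteus)),Arabidopsis)),(Pinus,Lynx)).
That clade has exactly 16 tips — every listed taxon and nothing else — so the group is monophyletic.

Yes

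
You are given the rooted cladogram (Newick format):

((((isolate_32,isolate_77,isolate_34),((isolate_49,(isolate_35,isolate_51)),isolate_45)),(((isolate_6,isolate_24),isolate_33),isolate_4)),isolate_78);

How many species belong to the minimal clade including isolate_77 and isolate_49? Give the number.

7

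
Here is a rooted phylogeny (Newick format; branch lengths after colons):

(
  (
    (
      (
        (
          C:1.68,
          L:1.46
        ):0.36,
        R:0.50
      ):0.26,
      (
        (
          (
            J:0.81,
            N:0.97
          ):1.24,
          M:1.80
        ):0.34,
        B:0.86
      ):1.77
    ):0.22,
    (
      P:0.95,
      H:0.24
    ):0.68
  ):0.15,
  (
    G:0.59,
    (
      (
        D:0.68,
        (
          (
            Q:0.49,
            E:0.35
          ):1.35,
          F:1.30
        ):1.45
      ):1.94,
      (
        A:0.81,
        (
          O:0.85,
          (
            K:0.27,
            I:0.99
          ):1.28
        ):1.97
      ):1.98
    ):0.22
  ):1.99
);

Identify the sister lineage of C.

L

C attaches to the tree at the node subtending (C,L).
The other lineage descending from that same node — the sister group — is the single tip L.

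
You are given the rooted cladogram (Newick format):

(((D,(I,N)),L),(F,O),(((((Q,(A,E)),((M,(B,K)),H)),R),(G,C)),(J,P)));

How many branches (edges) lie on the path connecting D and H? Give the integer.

The MRCA of D and H is the root of the tree.
From D up to that node: 3 branches. From H up to the same node: 6 branches. Total: 3 + 6 = 9.

9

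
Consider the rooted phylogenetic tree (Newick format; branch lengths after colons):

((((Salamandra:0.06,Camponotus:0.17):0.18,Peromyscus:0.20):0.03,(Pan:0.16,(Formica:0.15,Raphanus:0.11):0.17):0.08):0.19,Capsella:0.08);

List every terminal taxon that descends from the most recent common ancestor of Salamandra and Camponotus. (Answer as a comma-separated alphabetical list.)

Tracing Salamandra: it sits inside (Salamandra,Camponotus).
Tracing Camponotus: it sits inside (Salamandra,Camponotus).
The smallest clade enclosing both is (Salamandra,Camponotus); the answer is its 2 terminal taxa in alphabetical order.

Camponotus, Salamandra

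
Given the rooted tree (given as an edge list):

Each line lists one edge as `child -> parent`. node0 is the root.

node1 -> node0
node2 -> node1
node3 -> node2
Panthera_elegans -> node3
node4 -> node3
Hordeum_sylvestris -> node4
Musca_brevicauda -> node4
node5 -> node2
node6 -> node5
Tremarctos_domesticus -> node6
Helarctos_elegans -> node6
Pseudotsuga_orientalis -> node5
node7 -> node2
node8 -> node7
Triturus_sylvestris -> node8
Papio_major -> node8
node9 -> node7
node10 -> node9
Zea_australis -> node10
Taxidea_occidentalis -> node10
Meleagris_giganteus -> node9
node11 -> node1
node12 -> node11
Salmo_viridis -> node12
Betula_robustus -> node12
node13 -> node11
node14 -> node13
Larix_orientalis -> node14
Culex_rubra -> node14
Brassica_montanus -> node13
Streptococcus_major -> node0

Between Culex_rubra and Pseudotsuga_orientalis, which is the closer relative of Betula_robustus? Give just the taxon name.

The MRCA of Betula_robustus and Culex_rubra subtends ((Salmo_viridis,Betula_robustus),((Larix_orientalis,Culex_rubra),Brassica_montanus)) (5 taxa).
The MRCA of Betula_robustus and Pseudotsuga_orientalis subtends (((Panthera_elegans,(Hordeum_sylvestris,Musca_brevicauda)),((Tremarctos_domesticus,Helarctos_elegans),Pseudotsuga_orientalis),((Triturus_sylvestris,Papio_major),((Zea_australis,Taxidea_occidentalis),Meleagris_giganteus))),((Salmo_viridis,Betula_robustus),((Larix_orientalis,Culex_rubra),Brassica_montanus))) (16 taxa).
The first is nested inside the second, so Betula_robustus shares a more recent common ancestor with Culex_rubra.

Culex_rubra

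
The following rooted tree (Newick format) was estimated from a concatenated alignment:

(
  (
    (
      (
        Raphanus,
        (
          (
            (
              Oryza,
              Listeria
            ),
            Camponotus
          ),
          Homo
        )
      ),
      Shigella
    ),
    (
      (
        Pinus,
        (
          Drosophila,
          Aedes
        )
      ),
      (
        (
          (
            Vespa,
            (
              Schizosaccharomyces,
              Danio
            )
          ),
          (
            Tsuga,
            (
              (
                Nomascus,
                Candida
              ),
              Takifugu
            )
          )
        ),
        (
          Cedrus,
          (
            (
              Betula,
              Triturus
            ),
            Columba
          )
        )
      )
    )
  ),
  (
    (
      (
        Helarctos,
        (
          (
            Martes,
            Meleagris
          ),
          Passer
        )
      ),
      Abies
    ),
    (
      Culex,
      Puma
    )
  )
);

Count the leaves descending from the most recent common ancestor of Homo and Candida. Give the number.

20

The MRCA of Homo and Candida is the node subtending (((Raphanus,(((Oryza,Listeria),Camponotus),Homo)),Shigella),((Pinus,(Drosophila,Aedes)),(((Vespa,(Schizosaccharomyces,Danio)),(Tsuga,((Nomascus,Candida),Takifugu))),(Cedrus,((Betula,Triturus),Columba))))).
That clade contains 20 terminal taxa: Aedes, Betula, Camponotus, Candida, Cedrus, Columba, Danio, Drosophila, Homo, Listeria, Nomascus, Oryza, Pinus, Raphanus, Schizosaccharomyces, Shigella, Takifugu, Triturus, Tsuga, Vespa.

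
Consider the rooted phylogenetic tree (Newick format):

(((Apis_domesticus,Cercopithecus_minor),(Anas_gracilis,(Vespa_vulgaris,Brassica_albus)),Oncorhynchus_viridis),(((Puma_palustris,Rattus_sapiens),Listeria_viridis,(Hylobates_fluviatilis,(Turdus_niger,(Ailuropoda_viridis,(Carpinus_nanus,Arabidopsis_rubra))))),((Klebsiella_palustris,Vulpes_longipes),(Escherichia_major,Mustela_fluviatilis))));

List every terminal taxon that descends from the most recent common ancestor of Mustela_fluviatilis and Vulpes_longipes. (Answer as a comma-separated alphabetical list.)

Tracing Mustela_fluviatilis: it sits inside (Escherichia_major,Mustela_fluviatilis).
Tracing Vulpes_longipes: it sits inside (Klebsiella_palustris,Vulpes_longipes).
The smallest clade enclosing both is ((Klebsiella_palustris,Vulpes_longipes),(Escherichia_major,Mustela_fluviatilis)); the answer is its 4 terminal taxa in alphabetical order.

Escherichia_major, Klebsiella_palustris, Mustela_fluviatilis, Vulpes_longipes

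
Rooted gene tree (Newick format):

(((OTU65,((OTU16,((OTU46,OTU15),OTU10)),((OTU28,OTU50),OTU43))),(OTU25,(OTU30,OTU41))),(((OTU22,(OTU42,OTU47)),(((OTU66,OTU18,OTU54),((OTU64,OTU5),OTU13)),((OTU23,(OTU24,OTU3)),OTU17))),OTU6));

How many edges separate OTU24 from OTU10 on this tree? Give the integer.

13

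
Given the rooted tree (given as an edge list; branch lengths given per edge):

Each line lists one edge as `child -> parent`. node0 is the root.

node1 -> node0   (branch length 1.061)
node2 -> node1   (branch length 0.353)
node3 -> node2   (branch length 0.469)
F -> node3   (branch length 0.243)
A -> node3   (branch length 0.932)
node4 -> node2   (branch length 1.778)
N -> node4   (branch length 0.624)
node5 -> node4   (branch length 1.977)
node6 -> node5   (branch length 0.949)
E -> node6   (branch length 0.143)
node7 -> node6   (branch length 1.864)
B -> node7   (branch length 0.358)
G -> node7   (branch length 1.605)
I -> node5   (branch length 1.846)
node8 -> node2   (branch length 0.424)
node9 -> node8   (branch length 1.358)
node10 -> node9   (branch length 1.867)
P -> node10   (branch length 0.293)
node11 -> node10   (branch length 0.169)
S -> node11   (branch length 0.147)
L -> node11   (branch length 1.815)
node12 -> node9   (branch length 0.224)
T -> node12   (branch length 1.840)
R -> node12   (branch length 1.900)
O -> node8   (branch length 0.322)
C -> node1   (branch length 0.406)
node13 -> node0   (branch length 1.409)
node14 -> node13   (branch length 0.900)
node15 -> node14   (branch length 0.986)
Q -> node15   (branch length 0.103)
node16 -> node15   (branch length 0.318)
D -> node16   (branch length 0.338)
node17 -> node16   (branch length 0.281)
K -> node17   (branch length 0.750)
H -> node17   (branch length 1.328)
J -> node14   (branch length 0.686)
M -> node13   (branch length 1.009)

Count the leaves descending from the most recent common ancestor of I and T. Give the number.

13

The MRCA of I and T is the node subtending ((F,A),(N,((E,(B,G)),I)),(((P,(S,L)),(T,R)),O)).
That clade contains 13 terminal taxa: A, B, E, F, G, I, L, N, O, P, R, S, T.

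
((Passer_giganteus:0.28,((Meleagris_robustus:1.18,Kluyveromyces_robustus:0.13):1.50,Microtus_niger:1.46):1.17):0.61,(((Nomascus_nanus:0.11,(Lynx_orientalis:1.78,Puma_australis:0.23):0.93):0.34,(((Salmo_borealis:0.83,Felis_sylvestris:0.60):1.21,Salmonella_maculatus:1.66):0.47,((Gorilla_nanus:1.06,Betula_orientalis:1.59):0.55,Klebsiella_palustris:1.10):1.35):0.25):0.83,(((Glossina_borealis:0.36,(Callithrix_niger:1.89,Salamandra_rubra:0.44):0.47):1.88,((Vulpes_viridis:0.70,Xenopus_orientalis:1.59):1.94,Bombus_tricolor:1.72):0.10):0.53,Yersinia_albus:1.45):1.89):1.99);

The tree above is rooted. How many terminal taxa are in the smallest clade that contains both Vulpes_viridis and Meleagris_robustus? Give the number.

The MRCA of Vulpes_viridis and Meleagris_robustus is the root, so the clade is the entire tree.
That clade contains 20 terminal taxa: Betula_orientalis, Bombus_tricolor, Callithrix_niger, Felis_sylvestris, Glossina_borealis, Gorilla_nanus, Klebsiella_palustris, Kluyveromyces_robustus, Lynx_orientalis, Meleagris_robustus, Microtus_niger, Nomascus_nanus, Passer_giganteus, Puma_australis, Salamandra_rubra, Salmo_borealis, Salmonella_maculatus, Vulpes_viridis, Xenopus_orientalis, Yersinia_albus.

20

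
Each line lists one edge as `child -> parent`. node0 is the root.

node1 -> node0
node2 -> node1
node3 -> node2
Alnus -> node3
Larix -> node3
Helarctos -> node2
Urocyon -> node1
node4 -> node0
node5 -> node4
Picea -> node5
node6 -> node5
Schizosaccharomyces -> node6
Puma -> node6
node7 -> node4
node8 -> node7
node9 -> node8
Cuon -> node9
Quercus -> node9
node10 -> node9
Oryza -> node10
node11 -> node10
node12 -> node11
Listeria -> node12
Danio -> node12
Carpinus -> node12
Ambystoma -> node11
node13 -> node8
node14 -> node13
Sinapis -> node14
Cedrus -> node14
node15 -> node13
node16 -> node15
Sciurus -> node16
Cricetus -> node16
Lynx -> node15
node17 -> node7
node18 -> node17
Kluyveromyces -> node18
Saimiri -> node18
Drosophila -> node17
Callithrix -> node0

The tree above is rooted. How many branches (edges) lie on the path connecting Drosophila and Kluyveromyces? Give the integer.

3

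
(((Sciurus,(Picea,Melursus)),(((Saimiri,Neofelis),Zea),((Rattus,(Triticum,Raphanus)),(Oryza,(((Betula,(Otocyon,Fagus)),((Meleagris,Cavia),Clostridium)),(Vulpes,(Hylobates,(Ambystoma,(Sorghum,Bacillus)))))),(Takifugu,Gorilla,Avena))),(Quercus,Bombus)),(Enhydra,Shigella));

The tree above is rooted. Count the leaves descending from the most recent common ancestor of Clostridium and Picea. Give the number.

26

The MRCA of Clostridium and Picea is the node subtending ((Sciurus,(Picea,Melursus)),(((Saimiri,Neofelis),Zea),((Rattus,(Triticum,Raphanus)),(Oryza,(((Betula,(Otocyon,Fagus)),((Meleagris,Cavia),Clostridium)),(Vulpes,(Hylobates,(Ambystoma,(Sorghum,Bacillus)))))),(Takifugu,Gorilla,Avena))),(Quercus,Bombus)).
That clade contains 26 terminal taxa: Ambystoma, Avena, Bacillus, Betula, Bombus, Cavia, Clostridium, Fagus, Gorilla, Hylobates, Meleagris, Melursus, Neofelis, Oryza, Otocyon, Picea, Quercus, Raphanus, Rattus, Saimiri, Sciurus, Sorghum, Takifugu, Triticum, Vulpes, Zea.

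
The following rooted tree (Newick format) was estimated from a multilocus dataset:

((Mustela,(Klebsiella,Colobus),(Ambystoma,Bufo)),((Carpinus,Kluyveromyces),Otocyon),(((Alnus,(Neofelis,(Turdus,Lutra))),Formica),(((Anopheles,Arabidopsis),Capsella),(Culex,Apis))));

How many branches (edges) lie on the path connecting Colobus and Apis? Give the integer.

7

The MRCA of Colobus and Apis is the root of the tree.
From Colobus up to that node: 3 branches. From Apis up to the same node: 4 branches. Total: 3 + 4 = 7.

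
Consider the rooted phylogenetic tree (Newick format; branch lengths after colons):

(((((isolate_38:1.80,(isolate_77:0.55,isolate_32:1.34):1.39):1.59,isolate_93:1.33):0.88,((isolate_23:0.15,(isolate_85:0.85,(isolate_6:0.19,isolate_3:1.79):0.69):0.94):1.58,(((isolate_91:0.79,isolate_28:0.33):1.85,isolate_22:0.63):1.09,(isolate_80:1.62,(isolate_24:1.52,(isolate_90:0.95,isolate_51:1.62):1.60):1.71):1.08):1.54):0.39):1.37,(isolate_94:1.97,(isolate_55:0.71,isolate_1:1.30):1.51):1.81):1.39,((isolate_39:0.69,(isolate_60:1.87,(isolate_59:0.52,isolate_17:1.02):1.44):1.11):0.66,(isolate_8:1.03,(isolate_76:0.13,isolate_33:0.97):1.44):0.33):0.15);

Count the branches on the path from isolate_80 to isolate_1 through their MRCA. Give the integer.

The MRCA of isolate_80 and isolate_1 is the node subtending ((((isolate_38,(isolate_77,isolate_32)),isolate_93),((isolate_23,(isolate_85,(isolate_6,isolate_3))),(((isolate_91,isolate_28),isolate_22),(isolate_80,(isolate_24,(isolate_90,isolate_51)))))),(isolate_94,(isolate_55,isolate_1))).
From isolate_80 up to that node: 5 branches. From isolate_1 up to the same node: 3 branches. Total: 5 + 3 = 8.

8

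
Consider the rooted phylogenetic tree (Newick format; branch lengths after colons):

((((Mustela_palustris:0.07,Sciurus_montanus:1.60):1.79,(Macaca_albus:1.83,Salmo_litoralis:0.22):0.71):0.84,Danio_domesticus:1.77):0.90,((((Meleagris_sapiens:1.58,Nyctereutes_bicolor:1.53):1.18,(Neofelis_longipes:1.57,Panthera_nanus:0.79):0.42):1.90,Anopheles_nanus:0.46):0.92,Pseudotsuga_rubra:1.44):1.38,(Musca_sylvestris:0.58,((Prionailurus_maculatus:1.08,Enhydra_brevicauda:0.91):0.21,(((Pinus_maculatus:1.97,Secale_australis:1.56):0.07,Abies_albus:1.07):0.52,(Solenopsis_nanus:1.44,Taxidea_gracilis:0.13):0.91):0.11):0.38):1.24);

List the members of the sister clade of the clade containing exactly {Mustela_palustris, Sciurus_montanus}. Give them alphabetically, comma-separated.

Macaca_albus, Salmo_litoralis

The clade containing exactly {Mustela_palustris, Sciurus_montanus} attaches to the tree at the node subtending ((Mustela_palustris,Sciurus_montanus),(Macaca_albus,Salmo_litoralis)).
The other lineage descending from that same node — the sister group — is (Macaca_albus,Salmo_litoralis); its 2 tips in alphabetical order are the answer.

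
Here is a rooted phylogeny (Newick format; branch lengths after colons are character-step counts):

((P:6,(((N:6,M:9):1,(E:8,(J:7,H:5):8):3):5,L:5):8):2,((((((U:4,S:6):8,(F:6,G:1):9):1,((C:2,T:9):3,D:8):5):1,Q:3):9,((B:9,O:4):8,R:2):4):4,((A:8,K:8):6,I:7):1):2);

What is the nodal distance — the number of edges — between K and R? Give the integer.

6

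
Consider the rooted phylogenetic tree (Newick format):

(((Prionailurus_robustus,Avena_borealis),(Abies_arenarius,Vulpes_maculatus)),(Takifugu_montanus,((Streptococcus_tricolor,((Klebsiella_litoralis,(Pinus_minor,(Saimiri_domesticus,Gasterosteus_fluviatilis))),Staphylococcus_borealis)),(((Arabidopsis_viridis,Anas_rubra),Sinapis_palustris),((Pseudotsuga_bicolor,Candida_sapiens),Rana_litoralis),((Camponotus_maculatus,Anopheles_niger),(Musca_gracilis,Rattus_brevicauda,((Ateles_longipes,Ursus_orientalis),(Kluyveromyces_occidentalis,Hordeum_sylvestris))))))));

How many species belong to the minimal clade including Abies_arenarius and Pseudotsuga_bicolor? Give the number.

25

The MRCA of Abies_arenarius and Pseudotsuga_bicolor is the root, so the clade is the entire tree.
That clade contains 25 terminal taxa: Abies_arenarius, Anas_rubra, Anopheles_niger, Arabidopsis_viridis, Ateles_longipes, Avena_borealis, Camponotus_maculatus, Candida_sapiens, Gasterosteus_fluviatilis, Hordeum_sylvestris, Klebsiella_litoralis, Kluyveromyces_occidentalis, Musca_gracilis, Pinus_minor, Prionailurus_robustus, Pseudotsuga_bicolor, Rana_litoralis, Rattus_brevicauda, Saimiri_domesticus, Sinapis_palustris, Staphylococcus_borealis, Streptococcus_tricolor, Takifugu_montanus, Ursus_orientalis, Vulpes_maculatus.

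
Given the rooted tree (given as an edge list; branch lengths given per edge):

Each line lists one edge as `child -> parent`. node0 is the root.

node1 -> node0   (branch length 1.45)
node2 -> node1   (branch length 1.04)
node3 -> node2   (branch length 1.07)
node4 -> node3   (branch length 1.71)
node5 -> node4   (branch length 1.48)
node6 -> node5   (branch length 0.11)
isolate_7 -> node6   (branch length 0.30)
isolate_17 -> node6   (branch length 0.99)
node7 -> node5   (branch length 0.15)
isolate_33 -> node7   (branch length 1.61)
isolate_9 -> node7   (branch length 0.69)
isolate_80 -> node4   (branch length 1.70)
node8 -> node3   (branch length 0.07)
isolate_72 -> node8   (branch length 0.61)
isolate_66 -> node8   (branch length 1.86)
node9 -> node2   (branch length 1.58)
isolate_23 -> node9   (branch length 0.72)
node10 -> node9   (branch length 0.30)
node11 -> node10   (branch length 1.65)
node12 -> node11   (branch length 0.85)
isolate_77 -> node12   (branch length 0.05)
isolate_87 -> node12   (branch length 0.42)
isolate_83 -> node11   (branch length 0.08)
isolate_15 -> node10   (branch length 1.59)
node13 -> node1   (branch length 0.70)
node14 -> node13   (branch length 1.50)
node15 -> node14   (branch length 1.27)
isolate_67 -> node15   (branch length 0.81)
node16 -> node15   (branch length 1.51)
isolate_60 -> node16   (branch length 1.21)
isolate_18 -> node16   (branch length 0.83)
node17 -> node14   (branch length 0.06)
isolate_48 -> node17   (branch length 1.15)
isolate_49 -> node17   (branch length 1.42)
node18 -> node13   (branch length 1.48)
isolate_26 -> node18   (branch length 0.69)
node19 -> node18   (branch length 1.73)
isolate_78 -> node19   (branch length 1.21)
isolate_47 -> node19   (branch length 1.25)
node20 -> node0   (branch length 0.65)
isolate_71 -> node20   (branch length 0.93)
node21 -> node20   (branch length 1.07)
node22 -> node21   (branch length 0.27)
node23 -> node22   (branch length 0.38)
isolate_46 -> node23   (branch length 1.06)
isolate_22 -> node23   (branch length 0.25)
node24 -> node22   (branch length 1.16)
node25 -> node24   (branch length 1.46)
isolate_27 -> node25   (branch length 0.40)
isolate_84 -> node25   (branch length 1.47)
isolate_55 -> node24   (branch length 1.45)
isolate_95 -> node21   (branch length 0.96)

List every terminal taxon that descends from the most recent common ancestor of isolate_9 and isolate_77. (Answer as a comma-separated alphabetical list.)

isolate_15, isolate_17, isolate_23, isolate_33, isolate_66, isolate_7, isolate_72, isolate_77, isolate_80, isolate_83, isolate_87, isolate_9

Tracing isolate_9: it sits inside (isolate_33,isolate_9).
Tracing isolate_77: it sits inside (isolate_77,isolate_87).
The smallest clade enclosing both is (((((isolate_7,isolate_17),(isolate_33,isolate_9)),isolate_80),(isolate_72,isolate_66)),(isolate_23,(((isolate_77,isolate_87),isolate_83),isolate_15))); the answer is its 12 terminal taxa in alphabetical order.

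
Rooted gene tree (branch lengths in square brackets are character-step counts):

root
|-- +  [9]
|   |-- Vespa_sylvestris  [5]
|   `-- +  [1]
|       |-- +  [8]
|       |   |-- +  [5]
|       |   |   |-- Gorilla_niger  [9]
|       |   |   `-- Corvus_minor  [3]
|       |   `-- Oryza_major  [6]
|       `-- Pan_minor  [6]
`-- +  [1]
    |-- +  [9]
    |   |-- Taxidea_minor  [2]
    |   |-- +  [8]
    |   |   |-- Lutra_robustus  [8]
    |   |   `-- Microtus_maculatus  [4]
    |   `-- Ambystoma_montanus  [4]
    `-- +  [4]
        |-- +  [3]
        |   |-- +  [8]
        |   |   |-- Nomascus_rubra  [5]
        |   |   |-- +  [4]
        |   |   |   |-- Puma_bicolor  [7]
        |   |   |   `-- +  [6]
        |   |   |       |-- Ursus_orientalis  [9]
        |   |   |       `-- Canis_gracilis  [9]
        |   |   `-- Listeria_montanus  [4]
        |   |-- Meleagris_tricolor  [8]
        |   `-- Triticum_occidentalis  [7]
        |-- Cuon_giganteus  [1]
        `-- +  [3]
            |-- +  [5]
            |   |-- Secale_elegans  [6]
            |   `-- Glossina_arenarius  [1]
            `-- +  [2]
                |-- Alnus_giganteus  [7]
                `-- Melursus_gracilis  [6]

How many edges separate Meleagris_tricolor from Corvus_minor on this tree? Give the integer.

9

The MRCA of Meleagris_tricolor and Corvus_minor is the root of the tree.
From Meleagris_tricolor up to that node: 4 branches. From Corvus_minor up to the same node: 5 branches. Total: 4 + 5 = 9.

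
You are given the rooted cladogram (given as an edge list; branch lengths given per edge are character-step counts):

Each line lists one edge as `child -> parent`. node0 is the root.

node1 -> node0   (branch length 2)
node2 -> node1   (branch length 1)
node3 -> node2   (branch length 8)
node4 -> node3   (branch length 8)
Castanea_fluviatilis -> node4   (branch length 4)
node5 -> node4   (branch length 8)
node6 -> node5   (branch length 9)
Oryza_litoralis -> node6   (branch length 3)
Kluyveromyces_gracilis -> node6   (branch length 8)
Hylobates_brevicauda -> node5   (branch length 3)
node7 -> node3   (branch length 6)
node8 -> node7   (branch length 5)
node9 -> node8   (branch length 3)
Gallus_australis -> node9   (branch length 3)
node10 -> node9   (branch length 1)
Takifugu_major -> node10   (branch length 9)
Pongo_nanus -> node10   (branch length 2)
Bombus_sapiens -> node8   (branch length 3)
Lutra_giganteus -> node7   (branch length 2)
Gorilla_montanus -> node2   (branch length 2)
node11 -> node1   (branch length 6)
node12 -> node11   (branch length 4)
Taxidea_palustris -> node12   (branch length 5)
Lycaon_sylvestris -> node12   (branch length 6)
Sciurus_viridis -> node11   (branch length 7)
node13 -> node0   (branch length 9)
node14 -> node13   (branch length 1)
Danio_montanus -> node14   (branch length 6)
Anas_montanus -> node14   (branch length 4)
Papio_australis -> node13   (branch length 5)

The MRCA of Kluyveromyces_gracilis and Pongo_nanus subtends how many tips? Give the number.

9

The MRCA of Kluyveromyces_gracilis and Pongo_nanus is the node subtending ((Castanea_fluviatilis,((Oryza_litoralis,Kluyveromyces_gracilis),Hylobates_brevicauda)),(((Gallus_australis,(Takifugu_major,Pongo_nanus)),Bombus_sapiens),Lutra_giganteus)).
That clade contains 9 terminal taxa: Bombus_sapiens, Castanea_fluviatilis, Gallus_australis, Hylobates_brevicauda, Kluyveromyces_gracilis, Lutra_giganteus, Oryza_litoralis, Pongo_nanus, Takifugu_major.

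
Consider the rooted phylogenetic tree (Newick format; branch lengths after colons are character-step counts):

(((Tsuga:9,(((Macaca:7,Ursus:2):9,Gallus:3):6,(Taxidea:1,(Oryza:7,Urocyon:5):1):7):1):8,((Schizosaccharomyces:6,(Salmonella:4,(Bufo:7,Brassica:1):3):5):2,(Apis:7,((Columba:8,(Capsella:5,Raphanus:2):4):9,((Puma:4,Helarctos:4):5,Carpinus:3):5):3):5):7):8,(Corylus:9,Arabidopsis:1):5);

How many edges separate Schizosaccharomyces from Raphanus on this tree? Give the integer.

7

The MRCA of Schizosaccharomyces and Raphanus is the node subtending ((Schizosaccharomyces,(Salmonella,(Bufo,Brassica))),(Apis,((Columba,(Capsella,Raphanus)),((Puma,Helarctos),Carpinus)))).
From Schizosaccharomyces up to that node: 2 branches. From Raphanus up to the same node: 5 branches. Total: 2 + 5 = 7.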